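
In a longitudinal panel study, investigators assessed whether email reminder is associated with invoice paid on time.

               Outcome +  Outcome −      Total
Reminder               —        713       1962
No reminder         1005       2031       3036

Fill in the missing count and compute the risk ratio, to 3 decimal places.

The missing cell is in the exposed row: 1962 − 713 = 1249.
So a = 1249, b = 713, c = 1005, d = 2031.
RR = [a/(a+b)] / [c/(c+d)] = (1249/1962) / (1005/3036) = 0.63660/0.33103 = 1.92309

1.923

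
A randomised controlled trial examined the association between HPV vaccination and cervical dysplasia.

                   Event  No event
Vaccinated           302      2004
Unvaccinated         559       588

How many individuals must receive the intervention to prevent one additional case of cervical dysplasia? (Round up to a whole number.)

Risk in treated group = 302/2306 = 0.13096; risk in control = 559/1147 = 0.48736.
Absolute risk reduction = 0.48736 − 0.13096 = 0.35640
NNT = 1 / ARR = 1 / 0.35640 = 2.806 → round up → 3

3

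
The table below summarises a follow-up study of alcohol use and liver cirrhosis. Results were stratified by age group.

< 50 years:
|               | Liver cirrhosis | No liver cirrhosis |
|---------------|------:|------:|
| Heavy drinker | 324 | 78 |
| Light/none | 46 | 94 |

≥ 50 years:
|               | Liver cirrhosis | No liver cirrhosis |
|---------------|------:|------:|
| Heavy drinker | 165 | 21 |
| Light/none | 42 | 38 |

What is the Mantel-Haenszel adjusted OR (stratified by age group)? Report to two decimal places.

8.03

OR_MH = Σ(aᵢdᵢ/nᵢ) / Σ(bᵢcᵢ/nᵢ), where nᵢ is the stratum total.
Stratum 1 (< 50 years): n = 542; a·d/n = 324·94/542 = 56.1919; b·c/n = 78·46/542 = 6.6199
Stratum 2 (≥ 50 years): n = 266; a·d/n = 165·38/266 = 23.5714; b·c/n = 21·42/266 = 3.3158
OR_MH = (56.1919 + 23.5714) / (6.6199 + 3.3158) = 79.7633 / 9.9357 = 8.02794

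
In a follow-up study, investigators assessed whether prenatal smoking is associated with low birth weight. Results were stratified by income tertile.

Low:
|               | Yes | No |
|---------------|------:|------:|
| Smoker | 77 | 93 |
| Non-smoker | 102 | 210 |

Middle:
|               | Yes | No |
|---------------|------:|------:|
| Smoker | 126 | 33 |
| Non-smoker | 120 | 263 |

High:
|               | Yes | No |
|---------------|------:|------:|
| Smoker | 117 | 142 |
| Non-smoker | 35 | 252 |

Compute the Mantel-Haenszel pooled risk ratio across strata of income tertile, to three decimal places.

2.283

RR_MH = Σ(aᵢ·n₀ᵢ/nᵢ) / Σ(cᵢ·n₁ᵢ/nᵢ), with n₁ᵢ = aᵢ+bᵢ (exposed), n₀ᵢ = cᵢ+dᵢ (unexposed), nᵢ = n₁ᵢ+n₀ᵢ.
Stratum 1 (Low): n₁ = 170, n₀ = 312, n = 482; a·n₀/n = 77·312/482 = 49.8423; c·n₁/n = 102·170/482 = 35.9751
Stratum 2 (Middle): n₁ = 159, n₀ = 383, n = 542; a·n₀/n = 126·383/542 = 89.0369; c·n₁/n = 120·159/542 = 35.2030
Stratum 3 (High): n₁ = 259, n₀ = 287, n = 546; a·n₀/n = 117·287/546 = 61.5000; c·n₁/n = 35·259/546 = 16.6026
RR_MH = (49.8423 + 89.0369 + 61.5000) / (35.9751 + 35.2030 + 16.6026) = 200.3792 / 87.7806 = 2.28273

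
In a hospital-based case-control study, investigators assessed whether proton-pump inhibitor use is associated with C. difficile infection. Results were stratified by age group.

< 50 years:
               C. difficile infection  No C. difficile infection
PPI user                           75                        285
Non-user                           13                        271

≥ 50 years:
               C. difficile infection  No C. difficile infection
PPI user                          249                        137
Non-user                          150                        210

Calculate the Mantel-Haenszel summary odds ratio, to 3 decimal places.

OR_MH = Σ(aᵢdᵢ/nᵢ) / Σ(bᵢcᵢ/nᵢ), where nᵢ is the stratum total.
Stratum 1 (< 50 years): n = 644; a·d/n = 75·271/644 = 31.5606; b·c/n = 285·13/644 = 5.7531
Stratum 2 (≥ 50 years): n = 746; a·d/n = 249·210/746 = 70.0938; b·c/n = 137·150/746 = 27.5469
OR_MH = (31.5606 + 70.0938) / (5.7531 + 27.5469) = 101.6544 / 33.3000 = 3.05268

3.053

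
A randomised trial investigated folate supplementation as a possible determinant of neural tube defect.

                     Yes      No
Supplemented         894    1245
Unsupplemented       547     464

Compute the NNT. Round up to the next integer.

Risk in treated group = 894/2139 = 0.41795; risk in control = 547/1011 = 0.54105.
Absolute risk reduction = 0.54105 − 0.41795 = 0.12310
NNT = 1 / ARR = 1 / 0.12310 = 8.124 → round up → 9

9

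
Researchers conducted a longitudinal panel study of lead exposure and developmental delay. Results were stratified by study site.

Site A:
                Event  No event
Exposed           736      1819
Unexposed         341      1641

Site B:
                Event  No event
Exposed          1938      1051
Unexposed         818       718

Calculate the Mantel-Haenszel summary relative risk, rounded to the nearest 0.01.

RR_MH = Σ(aᵢ·n₀ᵢ/nᵢ) / Σ(cᵢ·n₁ᵢ/nᵢ), with n₁ᵢ = aᵢ+bᵢ (exposed), n₀ᵢ = cᵢ+dᵢ (unexposed), nᵢ = n₁ᵢ+n₀ᵢ.
Stratum 1 (Site A): n₁ = 2555, n₀ = 1982, n = 4537; a·n₀/n = 736·1982/4537 = 321.5235; c·n₁/n = 341·2555/4537 = 192.0333
Stratum 2 (Site B): n₁ = 2989, n₀ = 1536, n = 4525; a·n₀/n = 1938·1536/4525 = 657.8493; c·n₁/n = 818·2989/4525 = 540.3319
RR_MH = (321.5235 + 657.8493) / (192.0333 + 540.3319) = 979.3728 / 732.3652 = 1.33727

1.34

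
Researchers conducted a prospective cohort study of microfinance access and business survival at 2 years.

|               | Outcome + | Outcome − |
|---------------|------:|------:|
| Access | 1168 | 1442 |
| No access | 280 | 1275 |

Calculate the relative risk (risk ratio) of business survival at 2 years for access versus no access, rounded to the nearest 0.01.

2.49

Cells: a = 1168, b = 1442, c = 280, d = 1275.
Risk in exposed = 1168/2610 = 0.44751; risk in unexposed = 280/1555 = 0.18006.
RR = 0.44751 / 0.18006 = 2.48528
The risk among the exposed is 2.49 times that among the unexposed.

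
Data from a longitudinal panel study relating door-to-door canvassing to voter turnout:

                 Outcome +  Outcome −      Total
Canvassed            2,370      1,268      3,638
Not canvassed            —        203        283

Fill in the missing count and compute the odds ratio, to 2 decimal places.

The missing cell is in the unexposed row: 283 − 203 = 80.
So a = 2370, b = 1268, c = 80, d = 203.
OR = (a·d)/(b·c) = (2370 × 203) / (1268 × 80) = 481110 / 101440 = 4.74280

4.74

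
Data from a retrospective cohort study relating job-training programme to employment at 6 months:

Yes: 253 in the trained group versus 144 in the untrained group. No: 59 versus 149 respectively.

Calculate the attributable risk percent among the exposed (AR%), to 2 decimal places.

39.39

From the description: a = 253, b = 59, c = 144, d = 149.
Risk in exposed = 253/312 = 0.81090; risk in unexposed = 144/293 = 0.49147.
RR = 0.81090/0.49147 = 1.64995
AR% = (RR − 1)/RR × 100 = (1.64995 − 1)/1.64995 × 100 = 39.3921%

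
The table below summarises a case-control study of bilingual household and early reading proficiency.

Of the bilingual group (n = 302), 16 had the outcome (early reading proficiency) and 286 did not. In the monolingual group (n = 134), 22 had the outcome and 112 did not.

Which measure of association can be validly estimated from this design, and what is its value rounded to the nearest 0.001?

0.285

From the description: a = 16, b = 286, c = 22, d = 112.
This is a case-control study: participants were sampled on outcome status, so risks in the source population cannot be estimated directly — relative risk is not valid here. The odds ratio is the appropriate measure.
OR = (a·d)/(b·c) = (16 × 112) / (286 × 22) = 1792 / 6292 = 0.28481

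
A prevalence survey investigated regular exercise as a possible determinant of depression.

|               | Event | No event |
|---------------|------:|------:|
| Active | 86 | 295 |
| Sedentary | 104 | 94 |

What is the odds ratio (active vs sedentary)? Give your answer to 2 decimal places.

Cells: a = 86, b = 295, c = 104, d = 94.
OR = (a·d)/(b·c) = (86 × 94) / (295 × 104) = 8084 / 30680 = 0.26349
Exposure is associated with lower odds of depression (OR = 0.26 < 1).

0.26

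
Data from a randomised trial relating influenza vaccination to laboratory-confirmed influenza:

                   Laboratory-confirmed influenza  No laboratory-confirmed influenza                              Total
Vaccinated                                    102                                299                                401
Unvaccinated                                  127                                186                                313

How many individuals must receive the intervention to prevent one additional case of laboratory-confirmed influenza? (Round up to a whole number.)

Risk in treated group = 102/401 = 0.25436; risk in control = 127/313 = 0.40575.
Absolute risk reduction = 0.40575 − 0.25436 = 0.15139
NNT = 1 / ARR = 1 / 0.15139 = 6.606 → round up → 7

7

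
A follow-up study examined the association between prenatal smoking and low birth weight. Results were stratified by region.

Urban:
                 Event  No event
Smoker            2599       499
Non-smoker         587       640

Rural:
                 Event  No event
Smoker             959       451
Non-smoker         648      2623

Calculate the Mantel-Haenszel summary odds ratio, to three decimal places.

7.083

OR_MH = Σ(aᵢdᵢ/nᵢ) / Σ(bᵢcᵢ/nᵢ), where nᵢ is the stratum total.
Stratum 1 (Urban): n = 4325; a·d/n = 2599·640/4325 = 384.5919; b·c/n = 499·587/4325 = 67.7255
Stratum 2 (Rural): n = 4681; a·d/n = 959·2623/4681 = 537.3760; b·c/n = 451·648/4681 = 62.4328
OR_MH = (384.5919 + 537.3760) / (67.7255 + 62.4328) = 921.9679 / 130.1584 = 7.08343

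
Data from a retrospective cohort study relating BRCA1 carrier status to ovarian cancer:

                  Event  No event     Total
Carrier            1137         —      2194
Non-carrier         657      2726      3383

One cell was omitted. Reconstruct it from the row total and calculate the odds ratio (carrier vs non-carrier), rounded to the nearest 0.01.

The missing cell is in the exposed row: 2194 − 1137 = 1057.
So a = 1137, b = 1057, c = 657, d = 2726.
OR = (a·d)/(b·c) = (1137 × 2726) / (1057 × 657) = 3099462 / 694449 = 4.46320

4.46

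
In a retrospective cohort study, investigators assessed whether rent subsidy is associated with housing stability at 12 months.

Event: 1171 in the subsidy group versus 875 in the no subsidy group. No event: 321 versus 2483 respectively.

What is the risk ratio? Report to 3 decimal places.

From the description: a = 1171, b = 321, c = 875, d = 2483.
Risk in exposed = 1171/1492 = 0.78485; risk in unexposed = 875/3358 = 0.26057.
RR = 0.78485 / 0.26057 = 3.01204
The risk among the exposed is 3.01 times that among the unexposed.

3.012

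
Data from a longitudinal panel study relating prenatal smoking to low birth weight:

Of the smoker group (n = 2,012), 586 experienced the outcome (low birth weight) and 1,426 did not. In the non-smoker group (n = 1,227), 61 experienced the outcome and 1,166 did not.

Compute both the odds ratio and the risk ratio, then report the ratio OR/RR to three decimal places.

1.341

From the description: a = 586, b = 1426, c = 61, d = 1166.
OR = (586·1166)/(1426·61) = 683276/86986 = 7.85501
Risk in exposed = 586/2012 = 0.29125; risk in unexposed = 61/1227 = 0.04971; RR = 5.85847
OR/RR = 7.85501 / 5.85847 = 1.34080
The outcome is not rare, so the OR lies further from 1 than the RR.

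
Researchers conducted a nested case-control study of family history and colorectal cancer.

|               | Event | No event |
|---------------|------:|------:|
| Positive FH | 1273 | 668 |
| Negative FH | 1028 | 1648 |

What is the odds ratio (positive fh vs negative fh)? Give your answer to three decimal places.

3.055

Cells: a = 1273, b = 668, c = 1028, d = 1648.
OR = (a·d)/(b·c) = (1273 × 1648) / (668 × 1028) = 2097904 / 686704 = 3.05503
The odds of colorectal cancer are about 3.06 times as high in the positive fh group.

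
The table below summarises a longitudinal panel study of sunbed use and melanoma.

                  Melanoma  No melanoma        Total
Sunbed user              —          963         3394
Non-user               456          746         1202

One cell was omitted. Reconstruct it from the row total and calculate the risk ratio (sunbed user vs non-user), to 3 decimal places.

The missing cell is in the exposed row: 3394 − 963 = 2431.
So a = 2431, b = 963, c = 456, d = 746.
RR = [a/(a+b)] / [c/(c+d)] = (2431/3394) / (456/1202) = 0.71626/0.37937 = 1.88805

1.888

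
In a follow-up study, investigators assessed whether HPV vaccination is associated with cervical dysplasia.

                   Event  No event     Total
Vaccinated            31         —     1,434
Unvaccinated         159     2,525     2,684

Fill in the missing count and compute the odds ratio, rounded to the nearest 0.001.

The missing cell is in the exposed row: 1434 − 31 = 1403.
So a = 31, b = 1403, c = 159, d = 2525.
OR = (a·d)/(b·c) = (31 × 2525) / (1403 × 159) = 78275 / 223077 = 0.35089

0.351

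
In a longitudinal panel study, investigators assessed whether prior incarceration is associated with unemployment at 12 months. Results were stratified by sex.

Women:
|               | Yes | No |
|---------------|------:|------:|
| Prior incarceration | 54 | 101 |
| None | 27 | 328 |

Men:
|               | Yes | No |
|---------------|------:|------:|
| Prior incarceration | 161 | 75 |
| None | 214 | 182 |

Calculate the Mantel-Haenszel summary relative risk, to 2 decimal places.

1.57

RR_MH = Σ(aᵢ·n₀ᵢ/nᵢ) / Σ(cᵢ·n₁ᵢ/nᵢ), with n₁ᵢ = aᵢ+bᵢ (exposed), n₀ᵢ = cᵢ+dᵢ (unexposed), nᵢ = n₁ᵢ+n₀ᵢ.
Stratum 1 (Women): n₁ = 155, n₀ = 355, n = 510; a·n₀/n = 54·355/510 = 37.5882; c·n₁/n = 27·155/510 = 8.2059
Stratum 2 (Men): n₁ = 236, n₀ = 396, n = 632; a·n₀/n = 161·396/632 = 100.8797; c·n₁/n = 214·236/632 = 79.9114
RR_MH = (37.5882 + 100.8797) / (8.2059 + 79.9114) = 138.4680 / 88.1173 = 1.57141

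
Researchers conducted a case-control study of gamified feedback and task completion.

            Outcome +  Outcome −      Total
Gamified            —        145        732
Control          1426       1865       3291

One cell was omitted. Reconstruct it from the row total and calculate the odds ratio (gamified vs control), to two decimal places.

The missing cell is in the exposed row: 732 − 145 = 587.
So a = 587, b = 145, c = 1426, d = 1865.
OR = (a·d)/(b·c) = (587 × 1865) / (145 × 1426) = 1094755 / 206770 = 5.29455

5.29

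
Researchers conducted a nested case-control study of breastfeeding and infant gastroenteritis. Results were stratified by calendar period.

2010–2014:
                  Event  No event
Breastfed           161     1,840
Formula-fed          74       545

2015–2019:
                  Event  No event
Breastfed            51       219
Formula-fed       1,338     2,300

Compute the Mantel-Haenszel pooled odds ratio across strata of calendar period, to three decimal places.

OR_MH = Σ(aᵢdᵢ/nᵢ) / Σ(bᵢcᵢ/nᵢ), where nᵢ is the stratum total.
Stratum 1 (2010–2014): n = 2620; a·d/n = 161·545/2620 = 33.4905; b·c/n = 1840·74/2620 = 51.9695
Stratum 2 (2015–2019): n = 3908; a·d/n = 51·2300/3908 = 30.0154; b·c/n = 219·1338/3908 = 74.9800
OR_MH = (33.4905 + 30.0154) / (51.9695 + 74.9800) = 63.5058 / 126.9495 = 0.50024

0.500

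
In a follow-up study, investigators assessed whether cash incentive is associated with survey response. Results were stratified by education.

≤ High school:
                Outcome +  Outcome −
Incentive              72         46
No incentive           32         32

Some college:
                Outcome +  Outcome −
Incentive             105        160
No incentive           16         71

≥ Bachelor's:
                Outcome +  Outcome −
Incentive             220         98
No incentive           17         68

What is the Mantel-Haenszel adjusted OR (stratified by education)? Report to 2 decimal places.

OR_MH = Σ(aᵢdᵢ/nᵢ) / Σ(bᵢcᵢ/nᵢ), where nᵢ is the stratum total.
Stratum 1 (≤ High school): n = 182; a·d/n = 72·32/182 = 12.6593; b·c/n = 46·32/182 = 8.0879
Stratum 2 (Some college): n = 352; a·d/n = 105·71/352 = 21.1790; b·c/n = 160·16/352 = 7.2727
Stratum 3 (≥ Bachelor's): n = 403; a·d/n = 220·68/403 = 37.1216; b·c/n = 98·17/403 = 4.1340
OR_MH = (12.6593 + 21.1790 + 37.1216) / (8.0879 + 7.2727 + 4.1340) = 70.9599 / 19.4946 = 3.63997

3.64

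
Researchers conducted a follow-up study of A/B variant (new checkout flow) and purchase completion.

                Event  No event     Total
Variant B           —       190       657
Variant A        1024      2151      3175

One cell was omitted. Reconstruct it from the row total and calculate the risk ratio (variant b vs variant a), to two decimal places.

2.20

The missing cell is in the exposed row: 657 − 190 = 467.
So a = 467, b = 190, c = 1024, d = 2151.
RR = [a/(a+b)] / [c/(c+d)] = (467/657) / (1024/3175) = 0.71081/0.32252 = 2.20392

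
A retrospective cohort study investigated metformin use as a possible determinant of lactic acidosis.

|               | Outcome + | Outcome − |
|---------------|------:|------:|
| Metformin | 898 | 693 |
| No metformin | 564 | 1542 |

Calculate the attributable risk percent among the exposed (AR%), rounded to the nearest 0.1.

52.6

Cells: a = 898, b = 693, c = 564, d = 1542.
Risk in exposed = 898/1591 = 0.56442; risk in unexposed = 564/2106 = 0.26781.
RR = 0.56442/0.26781 = 2.10759
AR% = (RR − 1)/RR × 100 = (2.10759 − 1)/2.10759 × 100 = 52.5524%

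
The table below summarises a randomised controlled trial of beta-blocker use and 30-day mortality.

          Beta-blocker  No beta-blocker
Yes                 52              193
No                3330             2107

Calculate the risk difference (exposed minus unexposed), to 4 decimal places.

Reading the table with exposure as columns: a = 52 (Beta-blocker, case), b = 3330 (Beta-blocker, non-case), c = 193 (No beta-blocker, case), d = 2107.
Risk in exposed = 52/3382 = 0.015376; risk in unexposed = 193/2300 = 0.083913.
Risk difference = 0.015376 − 0.083913 = -0.068538

-0.0685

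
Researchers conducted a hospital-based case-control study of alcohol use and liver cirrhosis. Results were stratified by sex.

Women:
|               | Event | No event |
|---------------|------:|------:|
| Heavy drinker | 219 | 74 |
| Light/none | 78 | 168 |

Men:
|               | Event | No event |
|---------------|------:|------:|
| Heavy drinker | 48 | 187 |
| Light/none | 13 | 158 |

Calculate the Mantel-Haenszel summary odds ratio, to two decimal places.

OR_MH = Σ(aᵢdᵢ/nᵢ) / Σ(bᵢcᵢ/nᵢ), where nᵢ is the stratum total.
Stratum 1 (Women): n = 539; a·d/n = 219·168/539 = 68.2597; b·c/n = 74·78/539 = 10.7087
Stratum 2 (Men): n = 406; a·d/n = 48·158/406 = 18.6798; b·c/n = 187·13/406 = 5.9877
OR_MH = (68.2597 + 18.6798) / (10.7087 + 5.9877) = 86.9395 / 16.6964 = 5.20708

5.21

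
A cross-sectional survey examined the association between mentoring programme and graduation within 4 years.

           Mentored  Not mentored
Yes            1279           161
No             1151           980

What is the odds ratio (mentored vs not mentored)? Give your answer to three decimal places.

6.764

Reading the table with exposure as columns: a = 1279 (Mentored, case), b = 1151 (Mentored, non-case), c = 161 (Not mentored, case), d = 980.
OR = (a·d)/(b·c) = (1279 × 980) / (1151 × 161) = 1253420 / 185311 = 6.76387
The odds of graduation within 4 years are about 6.76 times as high in the mentored group.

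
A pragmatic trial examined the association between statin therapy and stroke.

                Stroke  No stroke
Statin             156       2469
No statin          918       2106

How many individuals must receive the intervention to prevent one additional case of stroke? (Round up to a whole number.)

5

Risk in treated group = 156/2625 = 0.05943; risk in control = 918/3024 = 0.30357.
Absolute risk reduction = 0.30357 − 0.05943 = 0.24414
NNT = 1 / ARR = 1 / 0.24414 = 4.096 → round up → 5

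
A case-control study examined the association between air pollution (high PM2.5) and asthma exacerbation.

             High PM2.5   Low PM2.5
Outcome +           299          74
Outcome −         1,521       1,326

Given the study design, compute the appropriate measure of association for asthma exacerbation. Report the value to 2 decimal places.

3.52

Reading the table with exposure as columns: a = 299 (High PM2.5, case), b = 1521 (High PM2.5, non-case), c = 74 (Low PM2.5, case), d = 1326.
This is a case-control study: participants were sampled on outcome status, so risks in the source population cannot be estimated directly — relative risk is not valid here. The odds ratio is the appropriate measure.
OR = (a·d)/(b·c) = (299 × 1326) / (1521 × 74) = 396474 / 112554 = 3.52252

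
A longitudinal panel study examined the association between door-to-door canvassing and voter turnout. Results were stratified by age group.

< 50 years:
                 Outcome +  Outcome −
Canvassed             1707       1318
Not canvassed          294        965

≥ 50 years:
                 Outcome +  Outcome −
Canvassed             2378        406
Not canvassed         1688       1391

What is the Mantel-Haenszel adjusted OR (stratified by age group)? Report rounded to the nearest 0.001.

OR_MH = Σ(aᵢdᵢ/nᵢ) / Σ(bᵢcᵢ/nᵢ), where nᵢ is the stratum total.
Stratum 1 (< 50 years): n = 4284; a·d/n = 1707·965/4284 = 384.5133; b·c/n = 1318·294/4284 = 90.4510
Stratum 2 (≥ 50 years): n = 5863; a·d/n = 2378·1391/5863 = 564.1818; b·c/n = 406·1688/5863 = 116.8903
OR_MH = (384.5133 + 564.1818) / (90.4510 + 116.8903) = 948.6951 / 207.3413 = 4.57552

4.576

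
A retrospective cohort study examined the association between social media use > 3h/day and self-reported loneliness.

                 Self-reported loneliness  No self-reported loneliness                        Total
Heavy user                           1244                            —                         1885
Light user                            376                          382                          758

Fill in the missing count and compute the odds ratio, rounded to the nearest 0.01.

1.97

The missing cell is in the exposed row: 1885 − 1244 = 641.
So a = 1244, b = 641, c = 376, d = 382.
OR = (a·d)/(b·c) = (1244 × 382) / (641 × 376) = 475208 / 241016 = 1.97169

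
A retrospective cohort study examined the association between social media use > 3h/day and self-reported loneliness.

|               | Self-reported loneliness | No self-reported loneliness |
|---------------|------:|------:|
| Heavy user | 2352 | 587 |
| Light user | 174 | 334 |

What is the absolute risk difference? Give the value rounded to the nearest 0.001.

Cells: a = 2352, b = 587, c = 174, d = 334.
Risk in exposed = 2352/2939 = 0.800272; risk in unexposed = 174/508 = 0.342520.
Risk difference = 0.800272 − 0.342520 = 0.457753

0.458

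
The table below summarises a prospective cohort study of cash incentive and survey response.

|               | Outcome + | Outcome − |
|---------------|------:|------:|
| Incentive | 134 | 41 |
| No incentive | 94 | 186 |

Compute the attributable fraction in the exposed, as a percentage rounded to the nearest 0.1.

56.2

Cells: a = 134, b = 41, c = 94, d = 186.
Risk in exposed = 134/175 = 0.76571; risk in unexposed = 94/280 = 0.33571.
RR = 0.76571/0.33571 = 2.28085
AR% = (RR − 1)/RR × 100 = (2.28085 − 1)/2.28085 × 100 = 56.1567%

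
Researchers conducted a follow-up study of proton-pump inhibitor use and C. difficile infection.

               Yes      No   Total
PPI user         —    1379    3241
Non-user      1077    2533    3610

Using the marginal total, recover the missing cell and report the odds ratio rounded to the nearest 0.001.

3.176

The missing cell is in the exposed row: 3241 − 1379 = 1862.
So a = 1862, b = 1379, c = 1077, d = 2533.
OR = (a·d)/(b·c) = (1862 × 2533) / (1379 × 1077) = 4716446 / 1485183 = 3.17567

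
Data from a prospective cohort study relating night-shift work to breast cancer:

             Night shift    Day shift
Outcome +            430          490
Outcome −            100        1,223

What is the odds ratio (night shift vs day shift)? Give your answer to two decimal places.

10.73

Reading the table with exposure as columns: a = 430 (Night shift, case), b = 100 (Night shift, non-case), c = 490 (Day shift, case), d = 1223.
OR = (a·d)/(b·c) = (430 × 1223) / (100 × 490) = 525890 / 49000 = 10.73245
The odds of breast cancer are about 10.73 times as high in the night shift group.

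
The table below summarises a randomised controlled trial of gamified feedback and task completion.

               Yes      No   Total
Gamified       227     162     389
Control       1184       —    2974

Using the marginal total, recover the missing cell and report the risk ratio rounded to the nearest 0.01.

1.47

The missing cell is in the unexposed row: 2974 − 1184 = 1790.
So a = 227, b = 162, c = 1184, d = 1790.
RR = [a/(a+b)] / [c/(c+d)] = (227/389) / (1184/2974) = 0.58355/0.39812 = 1.46577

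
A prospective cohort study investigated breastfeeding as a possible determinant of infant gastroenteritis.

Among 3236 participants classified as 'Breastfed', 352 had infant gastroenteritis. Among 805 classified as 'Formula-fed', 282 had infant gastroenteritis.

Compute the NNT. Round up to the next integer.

5

Risk in treated group = 352/3236 = 0.10878; risk in control = 282/805 = 0.35031.
Absolute risk reduction = 0.35031 − 0.10878 = 0.24153
NNT = 1 / ARR = 1 / 0.24153 = 4.140 → round up → 5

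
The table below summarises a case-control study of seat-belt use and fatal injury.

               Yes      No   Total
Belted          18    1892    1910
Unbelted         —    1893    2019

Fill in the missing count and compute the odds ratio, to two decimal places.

0.14

The missing cell is in the unexposed row: 2019 − 1893 = 126.
So a = 18, b = 1892, c = 126, d = 1893.
OR = (a·d)/(b·c) = (18 × 1893) / (1892 × 126) = 34074 / 238392 = 0.14293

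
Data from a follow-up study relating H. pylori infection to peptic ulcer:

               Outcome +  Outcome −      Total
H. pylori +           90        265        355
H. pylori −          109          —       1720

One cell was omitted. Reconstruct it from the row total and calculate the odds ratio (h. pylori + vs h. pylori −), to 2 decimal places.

The missing cell is in the unexposed row: 1720 − 109 = 1611.
So a = 90, b = 265, c = 109, d = 1611.
OR = (a·d)/(b·c) = (90 × 1611) / (265 × 109) = 144990 / 28885 = 5.01956

5.02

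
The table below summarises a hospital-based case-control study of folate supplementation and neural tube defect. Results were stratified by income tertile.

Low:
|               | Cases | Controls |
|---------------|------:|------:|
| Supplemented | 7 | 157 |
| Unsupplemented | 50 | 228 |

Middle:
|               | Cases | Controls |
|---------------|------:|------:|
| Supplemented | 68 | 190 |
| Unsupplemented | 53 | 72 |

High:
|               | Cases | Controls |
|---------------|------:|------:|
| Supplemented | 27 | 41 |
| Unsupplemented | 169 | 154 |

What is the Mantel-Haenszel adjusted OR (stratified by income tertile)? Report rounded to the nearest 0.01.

0.44

OR_MH = Σ(aᵢdᵢ/nᵢ) / Σ(bᵢcᵢ/nᵢ), where nᵢ is the stratum total.
Stratum 1 (Low): n = 442; a·d/n = 7·228/442 = 3.6109; b·c/n = 157·50/442 = 17.7602
Stratum 2 (Middle): n = 383; a·d/n = 68·72/383 = 12.7833; b·c/n = 190·53/383 = 26.2924
Stratum 3 (High): n = 391; a·d/n = 27·154/391 = 10.6343; b·c/n = 41·169/391 = 17.7212
OR_MH = (3.6109 + 12.7833 + 10.6343) / (17.7602 + 26.2924 + 17.7212) = 27.0284 / 61.7738 = 0.43754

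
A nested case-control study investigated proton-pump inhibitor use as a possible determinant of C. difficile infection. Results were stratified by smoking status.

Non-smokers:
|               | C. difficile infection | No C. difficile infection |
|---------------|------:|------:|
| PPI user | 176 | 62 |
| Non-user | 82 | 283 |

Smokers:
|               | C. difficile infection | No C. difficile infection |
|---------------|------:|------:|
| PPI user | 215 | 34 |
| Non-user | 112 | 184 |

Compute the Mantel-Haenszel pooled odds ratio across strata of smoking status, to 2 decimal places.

10.07

OR_MH = Σ(aᵢdᵢ/nᵢ) / Σ(bᵢcᵢ/nᵢ), where nᵢ is the stratum total.
Stratum 1 (Non-smokers): n = 603; a·d/n = 176·283/603 = 82.6003; b·c/n = 62·82/603 = 8.4312
Stratum 2 (Smokers): n = 545; a·d/n = 215·184/545 = 72.5872; b·c/n = 34·112/545 = 6.9872
OR_MH = (82.6003 + 72.5872) / (8.4312 + 6.9872) = 155.1875 / 15.4183 = 10.06513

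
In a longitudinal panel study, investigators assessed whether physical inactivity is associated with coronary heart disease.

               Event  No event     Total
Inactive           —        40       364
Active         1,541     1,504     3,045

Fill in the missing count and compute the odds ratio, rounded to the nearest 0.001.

The missing cell is in the exposed row: 364 − 40 = 324.
So a = 324, b = 40, c = 1541, d = 1504.
OR = (a·d)/(b·c) = (324 × 1504) / (40 × 1541) = 487296 / 61640 = 7.90552

7.906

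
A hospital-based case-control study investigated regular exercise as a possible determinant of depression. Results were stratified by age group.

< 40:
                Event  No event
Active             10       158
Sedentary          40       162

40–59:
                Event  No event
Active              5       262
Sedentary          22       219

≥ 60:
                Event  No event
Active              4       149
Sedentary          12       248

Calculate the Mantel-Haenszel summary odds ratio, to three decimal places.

0.273

OR_MH = Σ(aᵢdᵢ/nᵢ) / Σ(bᵢcᵢ/nᵢ), where nᵢ is the stratum total.
Stratum 1 (< 40): n = 370; a·d/n = 10·162/370 = 4.3784; b·c/n = 158·40/370 = 17.0811
Stratum 2 (40–59): n = 508; a·d/n = 5·219/508 = 2.1555; b·c/n = 262·22/508 = 11.3465
Stratum 3 (≥ 60): n = 413; a·d/n = 4·248/413 = 2.4019; b·c/n = 149·12/413 = 4.3293
OR_MH = (4.3784 + 2.1555 + 2.4019) / (17.0811 + 11.3465 + 4.3293) = 8.9358 / 32.7568 = 0.27279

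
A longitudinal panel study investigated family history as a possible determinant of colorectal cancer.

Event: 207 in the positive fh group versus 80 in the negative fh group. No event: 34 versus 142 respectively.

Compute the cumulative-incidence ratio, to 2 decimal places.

2.38

From the description: a = 207, b = 34, c = 80, d = 142.
Risk in exposed = 207/241 = 0.85892; risk in unexposed = 80/222 = 0.36036.
RR = 0.85892 / 0.36036 = 2.38351
The risk among the exposed is 2.38 times that among the unexposed.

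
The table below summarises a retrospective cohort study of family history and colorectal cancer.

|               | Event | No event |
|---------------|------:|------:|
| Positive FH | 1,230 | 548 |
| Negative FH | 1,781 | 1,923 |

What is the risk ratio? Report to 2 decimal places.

1.44

Cells: a = 1230, b = 548, c = 1781, d = 1923.
Risk in exposed = 1230/1778 = 0.69179; risk in unexposed = 1781/3704 = 0.48083.
RR = 0.69179 / 0.48083 = 1.43873
The risk among the exposed is 1.44 times that among the unexposed.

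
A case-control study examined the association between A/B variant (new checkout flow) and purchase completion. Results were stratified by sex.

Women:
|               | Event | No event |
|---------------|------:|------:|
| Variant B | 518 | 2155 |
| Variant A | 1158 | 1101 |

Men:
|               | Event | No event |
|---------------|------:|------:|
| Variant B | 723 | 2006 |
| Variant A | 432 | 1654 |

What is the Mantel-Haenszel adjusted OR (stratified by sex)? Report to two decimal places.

0.53

OR_MH = Σ(aᵢdᵢ/nᵢ) / Σ(bᵢcᵢ/nᵢ), where nᵢ is the stratum total.
Stratum 1 (Women): n = 4932; a·d/n = 518·1101/4932 = 115.6363; b·c/n = 2155·1158/4932 = 505.9793
Stratum 2 (Men): n = 4815; a·d/n = 723·1654/4815 = 248.3576; b·c/n = 2006·432/4815 = 179.9776
OR_MH = (115.6363 + 248.3576) / (505.9793 + 179.9776) = 363.9939 / 685.9569 = 0.53064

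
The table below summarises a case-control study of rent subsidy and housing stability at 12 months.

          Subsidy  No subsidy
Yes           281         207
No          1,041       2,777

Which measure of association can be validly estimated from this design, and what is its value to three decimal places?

3.621

Reading the table with exposure as columns: a = 281 (Subsidy, case), b = 1041 (Subsidy, non-case), c = 207 (No subsidy, case), d = 2777.
This is a case-control study: participants were sampled on outcome status, so risks in the source population cannot be estimated directly — relative risk is not valid here. The odds ratio is the appropriate measure.
OR = (a·d)/(b·c) = (281 × 2777) / (1041 × 207) = 780337 / 215487 = 3.62127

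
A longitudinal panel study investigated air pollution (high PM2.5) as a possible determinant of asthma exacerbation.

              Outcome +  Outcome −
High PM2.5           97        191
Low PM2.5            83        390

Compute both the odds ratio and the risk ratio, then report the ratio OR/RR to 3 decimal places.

1.243

Cells: a = 97, b = 191, c = 83, d = 390.
OR = (97·390)/(191·83) = 37830/15853 = 2.38630
Risk in exposed = 97/288 = 0.33681; risk in unexposed = 83/473 = 0.17548; RR = 1.91939
OR/RR = 2.38630 / 1.91939 = 1.24326
The outcome is not rare, so the OR lies further from 1 than the RR.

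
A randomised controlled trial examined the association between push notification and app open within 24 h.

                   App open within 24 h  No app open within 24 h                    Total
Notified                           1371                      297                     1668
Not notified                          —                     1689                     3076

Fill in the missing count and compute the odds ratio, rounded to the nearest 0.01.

The missing cell is in the unexposed row: 3076 − 1689 = 1387.
So a = 1371, b = 297, c = 1387, d = 1689.
OR = (a·d)/(b·c) = (1371 × 1689) / (297 × 1387) = 2315619 / 411939 = 5.62127

5.62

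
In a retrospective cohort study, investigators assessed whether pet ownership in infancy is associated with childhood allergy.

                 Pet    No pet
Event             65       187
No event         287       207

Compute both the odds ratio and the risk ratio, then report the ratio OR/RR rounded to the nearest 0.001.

Reading the table with exposure as columns: a = 65 (Pet, case), b = 287 (Pet, non-case), c = 187 (No pet, case), d = 207.
OR = (65·207)/(287·187) = 13455/53669 = 0.25070
Risk in exposed = 65/352 = 0.18466; risk in unexposed = 187/394 = 0.47462; RR = 0.38907
OR/RR = 0.25070 / 0.38907 = 0.64437
The outcome is not rare, so the OR lies further from 1 than the RR.

0.644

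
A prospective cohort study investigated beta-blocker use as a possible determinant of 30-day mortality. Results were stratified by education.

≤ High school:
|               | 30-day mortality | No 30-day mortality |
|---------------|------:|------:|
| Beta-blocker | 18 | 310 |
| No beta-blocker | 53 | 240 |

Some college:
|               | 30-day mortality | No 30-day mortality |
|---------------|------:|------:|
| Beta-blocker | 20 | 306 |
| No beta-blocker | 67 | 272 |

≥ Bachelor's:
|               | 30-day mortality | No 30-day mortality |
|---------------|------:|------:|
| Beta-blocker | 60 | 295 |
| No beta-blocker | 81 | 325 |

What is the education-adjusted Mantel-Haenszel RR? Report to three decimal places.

RR_MH = Σ(aᵢ·n₀ᵢ/nᵢ) / Σ(cᵢ·n₁ᵢ/nᵢ), with n₁ᵢ = aᵢ+bᵢ (exposed), n₀ᵢ = cᵢ+dᵢ (unexposed), nᵢ = n₁ᵢ+n₀ᵢ.
Stratum 1 (≤ High school): n₁ = 328, n₀ = 293, n = 621; a·n₀/n = 18·293/621 = 8.4928; c·n₁/n = 53·328/621 = 27.9936
Stratum 2 (Some college): n₁ = 326, n₀ = 339, n = 665; a·n₀/n = 20·339/665 = 10.1955; c·n₁/n = 67·326/665 = 32.8451
Stratum 3 (≥ Bachelor's): n₁ = 355, n₀ = 406, n = 761; a·n₀/n = 60·406/761 = 32.0105; c·n₁/n = 81·355/761 = 37.7858
RR_MH = (8.4928 + 10.1955 + 32.0105) / (27.9936 + 32.8451 + 37.7858) = 50.6988 / 98.6245 = 0.51406

0.514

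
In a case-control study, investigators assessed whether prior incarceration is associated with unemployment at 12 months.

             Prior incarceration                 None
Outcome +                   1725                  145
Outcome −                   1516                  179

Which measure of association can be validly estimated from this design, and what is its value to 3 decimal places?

1.405

Reading the table with exposure as columns: a = 1725 (Prior incarceration, case), b = 1516 (Prior incarceration, non-case), c = 145 (None, case), d = 179.
This is a case-control study: participants were sampled on outcome status, so risks in the source population cannot be estimated directly — relative risk is not valid here. The odds ratio is the appropriate measure.
OR = (a·d)/(b·c) = (1725 × 179) / (1516 × 145) = 308775 / 219820 = 1.40467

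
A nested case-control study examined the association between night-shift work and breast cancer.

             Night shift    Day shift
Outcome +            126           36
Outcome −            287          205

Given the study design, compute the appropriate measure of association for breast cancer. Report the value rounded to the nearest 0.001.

Reading the table with exposure as columns: a = 126 (Night shift, case), b = 287 (Night shift, non-case), c = 36 (Day shift, case), d = 205.
This is a nested case-control study: participants were sampled on outcome status, so risks in the source population cannot be estimated directly — relative risk is not valid here. The odds ratio is the appropriate measure.
OR = (a·d)/(b·c) = (126 × 205) / (287 × 36) = 25830 / 10332 = 2.50000

2.500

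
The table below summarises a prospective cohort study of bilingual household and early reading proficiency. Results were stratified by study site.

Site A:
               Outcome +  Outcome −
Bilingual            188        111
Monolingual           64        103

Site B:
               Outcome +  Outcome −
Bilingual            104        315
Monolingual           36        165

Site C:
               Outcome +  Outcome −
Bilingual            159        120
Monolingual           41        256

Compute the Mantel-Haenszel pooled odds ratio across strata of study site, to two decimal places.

OR_MH = Σ(aᵢdᵢ/nᵢ) / Σ(bᵢcᵢ/nᵢ), where nᵢ is the stratum total.
Stratum 1 (Site A): n = 466; a·d/n = 188·103/466 = 41.5536; b·c/n = 111·64/466 = 15.2446
Stratum 2 (Site B): n = 620; a·d/n = 104·165/620 = 27.6774; b·c/n = 315·36/620 = 18.2903
Stratum 3 (Site C): n = 576; a·d/n = 159·256/576 = 70.6667; b·c/n = 120·41/576 = 8.5417
OR_MH = (41.5536 + 27.6774 + 70.6667) / (15.2446 + 18.2903 + 8.5417) = 139.8977 / 42.0766 = 3.32483

3.32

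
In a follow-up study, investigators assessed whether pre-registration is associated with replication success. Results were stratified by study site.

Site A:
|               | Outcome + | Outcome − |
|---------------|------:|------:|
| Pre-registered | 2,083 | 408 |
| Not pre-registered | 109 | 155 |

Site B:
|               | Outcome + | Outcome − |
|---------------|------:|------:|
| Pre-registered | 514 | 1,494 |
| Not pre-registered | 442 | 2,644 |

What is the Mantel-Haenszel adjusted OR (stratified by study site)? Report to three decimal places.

2.634

OR_MH = Σ(aᵢdᵢ/nᵢ) / Σ(bᵢcᵢ/nᵢ), where nᵢ is the stratum total.
Stratum 1 (Site A): n = 2755; a·d/n = 2083·155/2755 = 117.1924; b·c/n = 408·109/2755 = 16.1423
Stratum 2 (Site B): n = 5094; a·d/n = 514·2644/5094 = 266.7876; b·c/n = 1494·442/5094 = 129.6325
OR_MH = (117.1924 + 266.7876) / (16.1423 + 129.6325) = 383.9800 / 145.7748 = 2.63406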